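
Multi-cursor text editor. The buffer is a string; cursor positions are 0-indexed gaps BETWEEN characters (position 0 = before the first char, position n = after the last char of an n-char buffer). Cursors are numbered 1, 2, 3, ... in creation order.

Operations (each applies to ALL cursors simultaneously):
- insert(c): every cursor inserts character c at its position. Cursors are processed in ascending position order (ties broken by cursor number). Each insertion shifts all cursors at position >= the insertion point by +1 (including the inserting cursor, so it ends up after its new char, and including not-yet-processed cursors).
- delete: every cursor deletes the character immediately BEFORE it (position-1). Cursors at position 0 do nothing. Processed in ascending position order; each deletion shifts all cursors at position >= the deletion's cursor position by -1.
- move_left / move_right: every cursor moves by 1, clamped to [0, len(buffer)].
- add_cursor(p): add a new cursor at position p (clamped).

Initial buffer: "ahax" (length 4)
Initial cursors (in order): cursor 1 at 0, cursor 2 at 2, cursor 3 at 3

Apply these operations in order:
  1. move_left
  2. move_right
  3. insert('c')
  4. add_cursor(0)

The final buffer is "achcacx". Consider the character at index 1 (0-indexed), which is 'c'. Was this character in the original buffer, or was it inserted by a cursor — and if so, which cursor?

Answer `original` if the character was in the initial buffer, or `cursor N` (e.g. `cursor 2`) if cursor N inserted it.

Answer: cursor 1

Derivation:
After op 1 (move_left): buffer="ahax" (len 4), cursors c1@0 c2@1 c3@2, authorship ....
After op 2 (move_right): buffer="ahax" (len 4), cursors c1@1 c2@2 c3@3, authorship ....
After op 3 (insert('c')): buffer="achcacx" (len 7), cursors c1@2 c2@4 c3@6, authorship .1.2.3.
After op 4 (add_cursor(0)): buffer="achcacx" (len 7), cursors c4@0 c1@2 c2@4 c3@6, authorship .1.2.3.
Authorship (.=original, N=cursor N): . 1 . 2 . 3 .
Index 1: author = 1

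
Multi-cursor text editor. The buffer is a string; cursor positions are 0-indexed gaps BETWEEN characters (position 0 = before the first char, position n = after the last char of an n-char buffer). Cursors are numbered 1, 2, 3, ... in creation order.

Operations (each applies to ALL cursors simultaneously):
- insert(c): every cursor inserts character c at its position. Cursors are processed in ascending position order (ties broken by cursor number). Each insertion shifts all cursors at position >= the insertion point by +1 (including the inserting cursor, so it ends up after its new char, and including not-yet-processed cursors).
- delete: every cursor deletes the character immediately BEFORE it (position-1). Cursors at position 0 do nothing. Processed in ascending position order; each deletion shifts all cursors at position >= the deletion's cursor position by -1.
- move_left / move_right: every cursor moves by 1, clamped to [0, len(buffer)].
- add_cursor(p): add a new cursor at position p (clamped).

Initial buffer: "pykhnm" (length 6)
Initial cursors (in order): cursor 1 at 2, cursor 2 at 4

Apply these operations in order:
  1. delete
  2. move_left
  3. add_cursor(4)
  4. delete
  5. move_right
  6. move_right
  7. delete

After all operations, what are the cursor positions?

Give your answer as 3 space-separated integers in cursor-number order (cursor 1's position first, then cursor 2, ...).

After op 1 (delete): buffer="pknm" (len 4), cursors c1@1 c2@2, authorship ....
After op 2 (move_left): buffer="pknm" (len 4), cursors c1@0 c2@1, authorship ....
After op 3 (add_cursor(4)): buffer="pknm" (len 4), cursors c1@0 c2@1 c3@4, authorship ....
After op 4 (delete): buffer="kn" (len 2), cursors c1@0 c2@0 c3@2, authorship ..
After op 5 (move_right): buffer="kn" (len 2), cursors c1@1 c2@1 c3@2, authorship ..
After op 6 (move_right): buffer="kn" (len 2), cursors c1@2 c2@2 c3@2, authorship ..
After op 7 (delete): buffer="" (len 0), cursors c1@0 c2@0 c3@0, authorship 

Answer: 0 0 0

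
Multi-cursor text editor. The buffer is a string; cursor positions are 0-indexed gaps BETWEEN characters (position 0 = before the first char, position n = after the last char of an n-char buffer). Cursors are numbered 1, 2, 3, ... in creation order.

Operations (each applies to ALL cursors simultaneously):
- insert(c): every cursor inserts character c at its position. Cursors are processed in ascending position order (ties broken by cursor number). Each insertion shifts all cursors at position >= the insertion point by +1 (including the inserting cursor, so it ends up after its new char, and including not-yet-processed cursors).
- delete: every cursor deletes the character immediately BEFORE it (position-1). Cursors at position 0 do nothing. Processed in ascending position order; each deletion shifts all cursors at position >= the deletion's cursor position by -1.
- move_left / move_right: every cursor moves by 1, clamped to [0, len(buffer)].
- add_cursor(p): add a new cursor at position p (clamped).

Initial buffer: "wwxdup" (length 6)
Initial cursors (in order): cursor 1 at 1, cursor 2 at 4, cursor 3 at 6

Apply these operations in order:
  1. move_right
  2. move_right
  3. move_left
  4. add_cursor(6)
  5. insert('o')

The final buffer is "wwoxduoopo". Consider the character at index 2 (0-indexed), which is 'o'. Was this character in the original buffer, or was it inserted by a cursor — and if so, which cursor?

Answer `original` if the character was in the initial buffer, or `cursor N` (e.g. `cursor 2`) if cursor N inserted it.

After op 1 (move_right): buffer="wwxdup" (len 6), cursors c1@2 c2@5 c3@6, authorship ......
After op 2 (move_right): buffer="wwxdup" (len 6), cursors c1@3 c2@6 c3@6, authorship ......
After op 3 (move_left): buffer="wwxdup" (len 6), cursors c1@2 c2@5 c3@5, authorship ......
After op 4 (add_cursor(6)): buffer="wwxdup" (len 6), cursors c1@2 c2@5 c3@5 c4@6, authorship ......
After op 5 (insert('o')): buffer="wwoxduoopo" (len 10), cursors c1@3 c2@8 c3@8 c4@10, authorship ..1...23.4
Authorship (.=original, N=cursor N): . . 1 . . . 2 3 . 4
Index 2: author = 1

Answer: cursor 1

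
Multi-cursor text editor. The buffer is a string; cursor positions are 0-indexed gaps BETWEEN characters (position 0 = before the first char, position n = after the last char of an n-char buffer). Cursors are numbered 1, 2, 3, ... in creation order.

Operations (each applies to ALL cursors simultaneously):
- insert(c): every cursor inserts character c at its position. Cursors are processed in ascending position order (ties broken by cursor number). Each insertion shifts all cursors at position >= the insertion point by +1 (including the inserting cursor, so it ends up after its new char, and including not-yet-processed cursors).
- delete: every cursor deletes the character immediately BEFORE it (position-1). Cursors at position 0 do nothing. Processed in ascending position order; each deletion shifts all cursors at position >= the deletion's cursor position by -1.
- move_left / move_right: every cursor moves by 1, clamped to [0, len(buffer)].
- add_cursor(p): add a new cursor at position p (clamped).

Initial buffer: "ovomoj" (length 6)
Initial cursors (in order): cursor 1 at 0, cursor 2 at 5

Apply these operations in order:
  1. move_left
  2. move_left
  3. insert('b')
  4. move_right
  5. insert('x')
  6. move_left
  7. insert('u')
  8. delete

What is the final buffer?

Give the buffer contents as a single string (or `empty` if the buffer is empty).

Answer: boxvobmxoj

Derivation:
After op 1 (move_left): buffer="ovomoj" (len 6), cursors c1@0 c2@4, authorship ......
After op 2 (move_left): buffer="ovomoj" (len 6), cursors c1@0 c2@3, authorship ......
After op 3 (insert('b')): buffer="bovobmoj" (len 8), cursors c1@1 c2@5, authorship 1...2...
After op 4 (move_right): buffer="bovobmoj" (len 8), cursors c1@2 c2@6, authorship 1...2...
After op 5 (insert('x')): buffer="boxvobmxoj" (len 10), cursors c1@3 c2@8, authorship 1.1..2.2..
After op 6 (move_left): buffer="boxvobmxoj" (len 10), cursors c1@2 c2@7, authorship 1.1..2.2..
After op 7 (insert('u')): buffer="bouxvobmuxoj" (len 12), cursors c1@3 c2@9, authorship 1.11..2.22..
After op 8 (delete): buffer="boxvobmxoj" (len 10), cursors c1@2 c2@7, authorship 1.1..2.2..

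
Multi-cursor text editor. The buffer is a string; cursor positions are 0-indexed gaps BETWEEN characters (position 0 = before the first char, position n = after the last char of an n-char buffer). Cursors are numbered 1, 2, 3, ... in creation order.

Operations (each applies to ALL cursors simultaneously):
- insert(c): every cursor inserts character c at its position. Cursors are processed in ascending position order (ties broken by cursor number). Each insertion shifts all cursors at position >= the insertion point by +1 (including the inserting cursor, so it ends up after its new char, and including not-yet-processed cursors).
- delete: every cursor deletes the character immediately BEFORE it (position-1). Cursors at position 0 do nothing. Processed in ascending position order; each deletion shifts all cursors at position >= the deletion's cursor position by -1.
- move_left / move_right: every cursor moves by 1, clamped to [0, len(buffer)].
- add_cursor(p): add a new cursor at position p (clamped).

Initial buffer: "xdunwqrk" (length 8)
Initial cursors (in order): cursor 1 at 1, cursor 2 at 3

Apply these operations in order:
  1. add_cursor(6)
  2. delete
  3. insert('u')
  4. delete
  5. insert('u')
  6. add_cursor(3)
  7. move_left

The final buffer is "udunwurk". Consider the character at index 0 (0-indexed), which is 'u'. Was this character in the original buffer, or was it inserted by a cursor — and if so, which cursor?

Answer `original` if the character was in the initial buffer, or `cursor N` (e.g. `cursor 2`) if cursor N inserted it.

After op 1 (add_cursor(6)): buffer="xdunwqrk" (len 8), cursors c1@1 c2@3 c3@6, authorship ........
After op 2 (delete): buffer="dnwrk" (len 5), cursors c1@0 c2@1 c3@3, authorship .....
After op 3 (insert('u')): buffer="udunwurk" (len 8), cursors c1@1 c2@3 c3@6, authorship 1.2..3..
After op 4 (delete): buffer="dnwrk" (len 5), cursors c1@0 c2@1 c3@3, authorship .....
After op 5 (insert('u')): buffer="udunwurk" (len 8), cursors c1@1 c2@3 c3@6, authorship 1.2..3..
After op 6 (add_cursor(3)): buffer="udunwurk" (len 8), cursors c1@1 c2@3 c4@3 c3@6, authorship 1.2..3..
After op 7 (move_left): buffer="udunwurk" (len 8), cursors c1@0 c2@2 c4@2 c3@5, authorship 1.2..3..
Authorship (.=original, N=cursor N): 1 . 2 . . 3 . .
Index 0: author = 1

Answer: cursor 1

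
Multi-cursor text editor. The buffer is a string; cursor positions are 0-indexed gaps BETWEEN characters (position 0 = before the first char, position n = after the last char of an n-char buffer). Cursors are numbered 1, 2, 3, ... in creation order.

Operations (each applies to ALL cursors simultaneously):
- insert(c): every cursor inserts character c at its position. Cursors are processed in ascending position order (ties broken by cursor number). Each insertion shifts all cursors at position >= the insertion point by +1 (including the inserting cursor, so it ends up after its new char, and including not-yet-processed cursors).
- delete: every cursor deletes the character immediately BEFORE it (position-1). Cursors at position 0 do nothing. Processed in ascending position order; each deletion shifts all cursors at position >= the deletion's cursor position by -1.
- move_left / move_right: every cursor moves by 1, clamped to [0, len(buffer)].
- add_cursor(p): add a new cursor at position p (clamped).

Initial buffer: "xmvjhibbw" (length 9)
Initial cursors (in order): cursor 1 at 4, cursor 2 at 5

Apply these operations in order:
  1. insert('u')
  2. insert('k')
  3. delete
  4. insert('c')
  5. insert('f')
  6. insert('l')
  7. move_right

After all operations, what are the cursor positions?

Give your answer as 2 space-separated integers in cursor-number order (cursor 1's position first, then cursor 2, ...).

After op 1 (insert('u')): buffer="xmvjuhuibbw" (len 11), cursors c1@5 c2@7, authorship ....1.2....
After op 2 (insert('k')): buffer="xmvjukhukibbw" (len 13), cursors c1@6 c2@9, authorship ....11.22....
After op 3 (delete): buffer="xmvjuhuibbw" (len 11), cursors c1@5 c2@7, authorship ....1.2....
After op 4 (insert('c')): buffer="xmvjuchucibbw" (len 13), cursors c1@6 c2@9, authorship ....11.22....
After op 5 (insert('f')): buffer="xmvjucfhucfibbw" (len 15), cursors c1@7 c2@11, authorship ....111.222....
After op 6 (insert('l')): buffer="xmvjucflhucflibbw" (len 17), cursors c1@8 c2@13, authorship ....1111.2222....
After op 7 (move_right): buffer="xmvjucflhucflibbw" (len 17), cursors c1@9 c2@14, authorship ....1111.2222....

Answer: 9 14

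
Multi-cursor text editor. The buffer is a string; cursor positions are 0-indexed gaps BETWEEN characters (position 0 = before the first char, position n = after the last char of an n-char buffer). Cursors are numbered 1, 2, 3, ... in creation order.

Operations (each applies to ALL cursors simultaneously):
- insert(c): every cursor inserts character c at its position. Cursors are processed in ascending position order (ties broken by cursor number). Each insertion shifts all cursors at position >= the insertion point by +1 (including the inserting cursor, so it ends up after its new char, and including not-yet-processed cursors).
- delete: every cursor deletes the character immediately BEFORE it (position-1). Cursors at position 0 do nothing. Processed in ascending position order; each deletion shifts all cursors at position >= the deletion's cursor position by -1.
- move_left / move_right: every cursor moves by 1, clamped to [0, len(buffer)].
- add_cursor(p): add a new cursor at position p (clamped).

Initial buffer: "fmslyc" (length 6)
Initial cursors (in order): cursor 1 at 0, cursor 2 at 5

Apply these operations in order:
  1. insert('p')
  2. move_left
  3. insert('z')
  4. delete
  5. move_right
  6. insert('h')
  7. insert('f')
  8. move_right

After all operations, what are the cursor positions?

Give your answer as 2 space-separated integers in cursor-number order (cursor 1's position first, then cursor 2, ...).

After op 1 (insert('p')): buffer="pfmslypc" (len 8), cursors c1@1 c2@7, authorship 1.....2.
After op 2 (move_left): buffer="pfmslypc" (len 8), cursors c1@0 c2@6, authorship 1.....2.
After op 3 (insert('z')): buffer="zpfmslyzpc" (len 10), cursors c1@1 c2@8, authorship 11.....22.
After op 4 (delete): buffer="pfmslypc" (len 8), cursors c1@0 c2@6, authorship 1.....2.
After op 5 (move_right): buffer="pfmslypc" (len 8), cursors c1@1 c2@7, authorship 1.....2.
After op 6 (insert('h')): buffer="phfmslyphc" (len 10), cursors c1@2 c2@9, authorship 11.....22.
After op 7 (insert('f')): buffer="phffmslyphfc" (len 12), cursors c1@3 c2@11, authorship 111.....222.
After op 8 (move_right): buffer="phffmslyphfc" (len 12), cursors c1@4 c2@12, authorship 111.....222.

Answer: 4 12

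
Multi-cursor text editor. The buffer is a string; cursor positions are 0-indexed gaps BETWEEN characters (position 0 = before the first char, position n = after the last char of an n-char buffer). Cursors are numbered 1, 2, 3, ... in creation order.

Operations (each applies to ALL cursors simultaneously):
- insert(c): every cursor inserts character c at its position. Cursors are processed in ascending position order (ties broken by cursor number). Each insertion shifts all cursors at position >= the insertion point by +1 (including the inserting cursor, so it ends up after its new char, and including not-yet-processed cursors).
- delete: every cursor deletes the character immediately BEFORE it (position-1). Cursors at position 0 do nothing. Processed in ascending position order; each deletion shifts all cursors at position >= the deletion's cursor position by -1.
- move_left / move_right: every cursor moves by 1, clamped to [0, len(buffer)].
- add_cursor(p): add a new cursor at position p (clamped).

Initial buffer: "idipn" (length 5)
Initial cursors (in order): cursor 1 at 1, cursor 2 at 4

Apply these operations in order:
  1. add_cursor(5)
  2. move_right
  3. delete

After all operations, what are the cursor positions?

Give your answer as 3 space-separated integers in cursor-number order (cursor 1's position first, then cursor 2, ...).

Answer: 1 2 2

Derivation:
After op 1 (add_cursor(5)): buffer="idipn" (len 5), cursors c1@1 c2@4 c3@5, authorship .....
After op 2 (move_right): buffer="idipn" (len 5), cursors c1@2 c2@5 c3@5, authorship .....
After op 3 (delete): buffer="ii" (len 2), cursors c1@1 c2@2 c3@2, authorship ..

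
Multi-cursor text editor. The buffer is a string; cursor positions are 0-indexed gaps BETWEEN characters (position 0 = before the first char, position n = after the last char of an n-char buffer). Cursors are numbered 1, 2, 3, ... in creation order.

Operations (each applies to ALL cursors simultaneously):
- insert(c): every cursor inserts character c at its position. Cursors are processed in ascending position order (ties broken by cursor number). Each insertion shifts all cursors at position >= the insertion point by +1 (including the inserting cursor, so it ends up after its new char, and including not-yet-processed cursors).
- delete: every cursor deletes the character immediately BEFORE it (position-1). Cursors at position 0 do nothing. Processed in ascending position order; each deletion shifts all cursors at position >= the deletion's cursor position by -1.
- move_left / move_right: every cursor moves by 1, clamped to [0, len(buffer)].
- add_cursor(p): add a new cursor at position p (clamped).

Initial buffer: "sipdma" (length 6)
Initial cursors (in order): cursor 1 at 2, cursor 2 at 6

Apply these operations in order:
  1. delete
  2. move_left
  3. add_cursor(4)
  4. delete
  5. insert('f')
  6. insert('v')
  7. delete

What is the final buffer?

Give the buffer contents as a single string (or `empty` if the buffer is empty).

After op 1 (delete): buffer="spdm" (len 4), cursors c1@1 c2@4, authorship ....
After op 2 (move_left): buffer="spdm" (len 4), cursors c1@0 c2@3, authorship ....
After op 3 (add_cursor(4)): buffer="spdm" (len 4), cursors c1@0 c2@3 c3@4, authorship ....
After op 4 (delete): buffer="sp" (len 2), cursors c1@0 c2@2 c3@2, authorship ..
After op 5 (insert('f')): buffer="fspff" (len 5), cursors c1@1 c2@5 c3@5, authorship 1..23
After op 6 (insert('v')): buffer="fvspffvv" (len 8), cursors c1@2 c2@8 c3@8, authorship 11..2323
After op 7 (delete): buffer="fspff" (len 5), cursors c1@1 c2@5 c3@5, authorship 1..23

Answer: fspff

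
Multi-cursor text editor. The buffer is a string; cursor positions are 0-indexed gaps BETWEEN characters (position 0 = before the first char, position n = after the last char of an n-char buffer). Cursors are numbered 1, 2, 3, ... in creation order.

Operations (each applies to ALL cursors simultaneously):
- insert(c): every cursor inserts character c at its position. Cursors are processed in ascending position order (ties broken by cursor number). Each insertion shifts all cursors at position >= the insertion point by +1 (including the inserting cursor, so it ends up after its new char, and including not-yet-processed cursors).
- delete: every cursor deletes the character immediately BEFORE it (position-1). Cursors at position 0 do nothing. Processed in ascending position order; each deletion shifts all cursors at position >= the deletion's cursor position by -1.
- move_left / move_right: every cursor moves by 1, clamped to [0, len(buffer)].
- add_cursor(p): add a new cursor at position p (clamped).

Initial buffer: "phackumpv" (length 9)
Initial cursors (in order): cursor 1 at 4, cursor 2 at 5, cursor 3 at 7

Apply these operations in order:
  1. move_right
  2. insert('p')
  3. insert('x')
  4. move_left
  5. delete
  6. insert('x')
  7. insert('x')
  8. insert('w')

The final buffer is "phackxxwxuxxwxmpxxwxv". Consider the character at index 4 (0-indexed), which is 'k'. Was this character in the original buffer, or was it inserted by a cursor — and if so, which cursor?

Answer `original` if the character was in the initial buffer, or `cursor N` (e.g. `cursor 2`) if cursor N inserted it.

Answer: original

Derivation:
After op 1 (move_right): buffer="phackumpv" (len 9), cursors c1@5 c2@6 c3@8, authorship .........
After op 2 (insert('p')): buffer="phackpupmppv" (len 12), cursors c1@6 c2@8 c3@11, authorship .....1.2..3.
After op 3 (insert('x')): buffer="phackpxupxmppxv" (len 15), cursors c1@7 c2@10 c3@14, authorship .....11.22..33.
After op 4 (move_left): buffer="phackpxupxmppxv" (len 15), cursors c1@6 c2@9 c3@13, authorship .....11.22..33.
After op 5 (delete): buffer="phackxuxmpxv" (len 12), cursors c1@5 c2@7 c3@10, authorship .....1.2..3.
After op 6 (insert('x')): buffer="phackxxuxxmpxxv" (len 15), cursors c1@6 c2@9 c3@13, authorship .....11.22..33.
After op 7 (insert('x')): buffer="phackxxxuxxxmpxxxv" (len 18), cursors c1@7 c2@11 c3@16, authorship .....111.222..333.
After op 8 (insert('w')): buffer="phackxxwxuxxwxmpxxwxv" (len 21), cursors c1@8 c2@13 c3@19, authorship .....1111.2222..3333.
Authorship (.=original, N=cursor N): . . . . . 1 1 1 1 . 2 2 2 2 . . 3 3 3 3 .
Index 4: author = original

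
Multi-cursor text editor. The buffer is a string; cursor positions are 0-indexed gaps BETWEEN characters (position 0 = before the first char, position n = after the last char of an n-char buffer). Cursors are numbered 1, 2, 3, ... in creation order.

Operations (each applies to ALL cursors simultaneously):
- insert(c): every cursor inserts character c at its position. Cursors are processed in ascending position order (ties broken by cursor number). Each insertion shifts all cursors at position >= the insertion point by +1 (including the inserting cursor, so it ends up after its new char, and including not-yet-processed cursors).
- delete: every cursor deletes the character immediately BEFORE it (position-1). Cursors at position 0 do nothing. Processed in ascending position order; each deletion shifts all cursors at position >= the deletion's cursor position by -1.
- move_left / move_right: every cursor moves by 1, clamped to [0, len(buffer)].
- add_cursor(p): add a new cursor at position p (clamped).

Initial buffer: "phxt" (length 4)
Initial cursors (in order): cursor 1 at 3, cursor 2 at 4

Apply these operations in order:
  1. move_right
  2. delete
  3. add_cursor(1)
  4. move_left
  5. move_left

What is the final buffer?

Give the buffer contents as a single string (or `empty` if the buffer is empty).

Answer: ph

Derivation:
After op 1 (move_right): buffer="phxt" (len 4), cursors c1@4 c2@4, authorship ....
After op 2 (delete): buffer="ph" (len 2), cursors c1@2 c2@2, authorship ..
After op 3 (add_cursor(1)): buffer="ph" (len 2), cursors c3@1 c1@2 c2@2, authorship ..
After op 4 (move_left): buffer="ph" (len 2), cursors c3@0 c1@1 c2@1, authorship ..
After op 5 (move_left): buffer="ph" (len 2), cursors c1@0 c2@0 c3@0, authorship ..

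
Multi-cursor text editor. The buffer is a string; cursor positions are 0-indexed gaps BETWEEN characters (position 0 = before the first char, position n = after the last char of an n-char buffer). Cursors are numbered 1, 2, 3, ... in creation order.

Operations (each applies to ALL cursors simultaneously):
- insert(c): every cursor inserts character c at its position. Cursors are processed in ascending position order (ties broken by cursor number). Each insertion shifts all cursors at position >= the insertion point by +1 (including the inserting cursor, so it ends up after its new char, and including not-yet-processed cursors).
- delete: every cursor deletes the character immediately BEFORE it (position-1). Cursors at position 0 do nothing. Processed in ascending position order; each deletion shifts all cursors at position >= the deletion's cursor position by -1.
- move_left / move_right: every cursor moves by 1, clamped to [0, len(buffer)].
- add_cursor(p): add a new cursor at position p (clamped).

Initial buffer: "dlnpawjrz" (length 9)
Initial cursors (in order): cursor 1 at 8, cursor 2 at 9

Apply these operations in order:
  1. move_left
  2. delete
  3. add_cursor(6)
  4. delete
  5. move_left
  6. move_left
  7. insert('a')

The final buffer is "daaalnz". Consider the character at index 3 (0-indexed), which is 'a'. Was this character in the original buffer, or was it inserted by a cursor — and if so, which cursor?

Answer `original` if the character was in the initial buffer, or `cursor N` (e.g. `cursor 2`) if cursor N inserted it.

After op 1 (move_left): buffer="dlnpawjrz" (len 9), cursors c1@7 c2@8, authorship .........
After op 2 (delete): buffer="dlnpawz" (len 7), cursors c1@6 c2@6, authorship .......
After op 3 (add_cursor(6)): buffer="dlnpawz" (len 7), cursors c1@6 c2@6 c3@6, authorship .......
After op 4 (delete): buffer="dlnz" (len 4), cursors c1@3 c2@3 c3@3, authorship ....
After op 5 (move_left): buffer="dlnz" (len 4), cursors c1@2 c2@2 c3@2, authorship ....
After op 6 (move_left): buffer="dlnz" (len 4), cursors c1@1 c2@1 c3@1, authorship ....
After op 7 (insert('a')): buffer="daaalnz" (len 7), cursors c1@4 c2@4 c3@4, authorship .123...
Authorship (.=original, N=cursor N): . 1 2 3 . . .
Index 3: author = 3

Answer: cursor 3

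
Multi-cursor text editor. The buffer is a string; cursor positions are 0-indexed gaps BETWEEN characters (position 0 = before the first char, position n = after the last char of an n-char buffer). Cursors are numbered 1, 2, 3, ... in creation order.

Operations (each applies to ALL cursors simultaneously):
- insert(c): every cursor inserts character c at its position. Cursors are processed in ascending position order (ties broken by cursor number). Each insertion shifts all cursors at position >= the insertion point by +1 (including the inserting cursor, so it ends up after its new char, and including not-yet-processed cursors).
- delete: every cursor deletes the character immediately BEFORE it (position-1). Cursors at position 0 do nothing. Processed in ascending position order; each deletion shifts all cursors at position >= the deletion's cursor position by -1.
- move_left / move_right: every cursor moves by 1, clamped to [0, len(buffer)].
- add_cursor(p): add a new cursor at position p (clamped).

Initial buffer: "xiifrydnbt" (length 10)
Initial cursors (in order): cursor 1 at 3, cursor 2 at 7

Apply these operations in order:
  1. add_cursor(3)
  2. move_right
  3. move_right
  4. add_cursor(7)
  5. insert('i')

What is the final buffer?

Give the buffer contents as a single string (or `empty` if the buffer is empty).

After op 1 (add_cursor(3)): buffer="xiifrydnbt" (len 10), cursors c1@3 c3@3 c2@7, authorship ..........
After op 2 (move_right): buffer="xiifrydnbt" (len 10), cursors c1@4 c3@4 c2@8, authorship ..........
After op 3 (move_right): buffer="xiifrydnbt" (len 10), cursors c1@5 c3@5 c2@9, authorship ..........
After op 4 (add_cursor(7)): buffer="xiifrydnbt" (len 10), cursors c1@5 c3@5 c4@7 c2@9, authorship ..........
After op 5 (insert('i')): buffer="xiifriiydinbit" (len 14), cursors c1@7 c3@7 c4@10 c2@13, authorship .....13..4..2.

Answer: xiifriiydinbit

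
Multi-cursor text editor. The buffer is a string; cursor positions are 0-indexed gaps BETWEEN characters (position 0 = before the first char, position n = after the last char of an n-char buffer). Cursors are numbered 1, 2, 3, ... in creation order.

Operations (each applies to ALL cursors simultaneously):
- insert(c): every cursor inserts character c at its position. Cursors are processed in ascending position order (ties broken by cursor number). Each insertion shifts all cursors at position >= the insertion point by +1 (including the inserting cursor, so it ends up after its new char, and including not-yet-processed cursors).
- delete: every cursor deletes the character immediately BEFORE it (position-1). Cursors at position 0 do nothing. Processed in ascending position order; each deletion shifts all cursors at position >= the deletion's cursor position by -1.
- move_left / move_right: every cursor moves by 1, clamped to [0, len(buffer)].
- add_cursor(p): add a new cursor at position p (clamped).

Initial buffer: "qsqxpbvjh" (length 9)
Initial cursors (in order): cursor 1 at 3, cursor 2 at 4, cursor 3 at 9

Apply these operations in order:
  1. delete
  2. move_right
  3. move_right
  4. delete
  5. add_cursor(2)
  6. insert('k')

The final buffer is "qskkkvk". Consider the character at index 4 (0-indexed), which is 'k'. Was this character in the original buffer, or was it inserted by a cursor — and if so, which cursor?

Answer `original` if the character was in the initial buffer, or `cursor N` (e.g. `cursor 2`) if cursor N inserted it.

After op 1 (delete): buffer="qspbvj" (len 6), cursors c1@2 c2@2 c3@6, authorship ......
After op 2 (move_right): buffer="qspbvj" (len 6), cursors c1@3 c2@3 c3@6, authorship ......
After op 3 (move_right): buffer="qspbvj" (len 6), cursors c1@4 c2@4 c3@6, authorship ......
After op 4 (delete): buffer="qsv" (len 3), cursors c1@2 c2@2 c3@3, authorship ...
After op 5 (add_cursor(2)): buffer="qsv" (len 3), cursors c1@2 c2@2 c4@2 c3@3, authorship ...
After op 6 (insert('k')): buffer="qskkkvk" (len 7), cursors c1@5 c2@5 c4@5 c3@7, authorship ..124.3
Authorship (.=original, N=cursor N): . . 1 2 4 . 3
Index 4: author = 4

Answer: cursor 4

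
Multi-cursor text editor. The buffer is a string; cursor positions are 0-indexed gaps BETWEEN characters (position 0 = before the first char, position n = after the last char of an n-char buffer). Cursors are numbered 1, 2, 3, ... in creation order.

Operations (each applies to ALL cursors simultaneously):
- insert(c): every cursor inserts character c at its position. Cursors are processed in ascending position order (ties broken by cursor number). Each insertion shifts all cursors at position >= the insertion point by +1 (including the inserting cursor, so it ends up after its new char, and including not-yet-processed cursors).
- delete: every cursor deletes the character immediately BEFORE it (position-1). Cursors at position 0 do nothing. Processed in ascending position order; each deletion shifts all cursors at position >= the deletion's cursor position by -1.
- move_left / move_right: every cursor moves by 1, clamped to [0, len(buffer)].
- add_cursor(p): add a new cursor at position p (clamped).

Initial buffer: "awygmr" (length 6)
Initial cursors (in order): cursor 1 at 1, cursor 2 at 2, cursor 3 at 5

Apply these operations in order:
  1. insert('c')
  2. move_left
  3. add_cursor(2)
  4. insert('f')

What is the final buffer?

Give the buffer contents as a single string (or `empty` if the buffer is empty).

After op 1 (insert('c')): buffer="acwcygmcr" (len 9), cursors c1@2 c2@4 c3@8, authorship .1.2...3.
After op 2 (move_left): buffer="acwcygmcr" (len 9), cursors c1@1 c2@3 c3@7, authorship .1.2...3.
After op 3 (add_cursor(2)): buffer="acwcygmcr" (len 9), cursors c1@1 c4@2 c2@3 c3@7, authorship .1.2...3.
After op 4 (insert('f')): buffer="afcfwfcygmfcr" (len 13), cursors c1@2 c4@4 c2@6 c3@11, authorship .114.22...33.

Answer: afcfwfcygmfcr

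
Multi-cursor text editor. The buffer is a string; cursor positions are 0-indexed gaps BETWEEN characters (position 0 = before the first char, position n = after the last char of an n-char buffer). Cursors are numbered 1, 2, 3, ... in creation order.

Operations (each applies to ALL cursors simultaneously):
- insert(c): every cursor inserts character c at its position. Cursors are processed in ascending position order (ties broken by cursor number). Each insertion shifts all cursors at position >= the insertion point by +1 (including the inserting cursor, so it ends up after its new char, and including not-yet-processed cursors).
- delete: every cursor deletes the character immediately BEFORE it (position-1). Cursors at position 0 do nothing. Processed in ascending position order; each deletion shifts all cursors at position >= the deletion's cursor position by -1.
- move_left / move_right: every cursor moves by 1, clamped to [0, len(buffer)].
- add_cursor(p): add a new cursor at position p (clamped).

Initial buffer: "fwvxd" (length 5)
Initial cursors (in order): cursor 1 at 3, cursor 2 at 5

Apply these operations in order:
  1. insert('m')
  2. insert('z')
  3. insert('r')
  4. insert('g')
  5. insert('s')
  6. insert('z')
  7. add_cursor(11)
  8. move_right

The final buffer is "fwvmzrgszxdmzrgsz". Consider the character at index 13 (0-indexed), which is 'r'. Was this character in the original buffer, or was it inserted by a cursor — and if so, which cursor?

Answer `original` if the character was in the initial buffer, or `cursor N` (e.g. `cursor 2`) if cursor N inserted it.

Answer: cursor 2

Derivation:
After op 1 (insert('m')): buffer="fwvmxdm" (len 7), cursors c1@4 c2@7, authorship ...1..2
After op 2 (insert('z')): buffer="fwvmzxdmz" (len 9), cursors c1@5 c2@9, authorship ...11..22
After op 3 (insert('r')): buffer="fwvmzrxdmzr" (len 11), cursors c1@6 c2@11, authorship ...111..222
After op 4 (insert('g')): buffer="fwvmzrgxdmzrg" (len 13), cursors c1@7 c2@13, authorship ...1111..2222
After op 5 (insert('s')): buffer="fwvmzrgsxdmzrgs" (len 15), cursors c1@8 c2@15, authorship ...11111..22222
After op 6 (insert('z')): buffer="fwvmzrgszxdmzrgsz" (len 17), cursors c1@9 c2@17, authorship ...111111..222222
After op 7 (add_cursor(11)): buffer="fwvmzrgszxdmzrgsz" (len 17), cursors c1@9 c3@11 c2@17, authorship ...111111..222222
After op 8 (move_right): buffer="fwvmzrgszxdmzrgsz" (len 17), cursors c1@10 c3@12 c2@17, authorship ...111111..222222
Authorship (.=original, N=cursor N): . . . 1 1 1 1 1 1 . . 2 2 2 2 2 2
Index 13: author = 2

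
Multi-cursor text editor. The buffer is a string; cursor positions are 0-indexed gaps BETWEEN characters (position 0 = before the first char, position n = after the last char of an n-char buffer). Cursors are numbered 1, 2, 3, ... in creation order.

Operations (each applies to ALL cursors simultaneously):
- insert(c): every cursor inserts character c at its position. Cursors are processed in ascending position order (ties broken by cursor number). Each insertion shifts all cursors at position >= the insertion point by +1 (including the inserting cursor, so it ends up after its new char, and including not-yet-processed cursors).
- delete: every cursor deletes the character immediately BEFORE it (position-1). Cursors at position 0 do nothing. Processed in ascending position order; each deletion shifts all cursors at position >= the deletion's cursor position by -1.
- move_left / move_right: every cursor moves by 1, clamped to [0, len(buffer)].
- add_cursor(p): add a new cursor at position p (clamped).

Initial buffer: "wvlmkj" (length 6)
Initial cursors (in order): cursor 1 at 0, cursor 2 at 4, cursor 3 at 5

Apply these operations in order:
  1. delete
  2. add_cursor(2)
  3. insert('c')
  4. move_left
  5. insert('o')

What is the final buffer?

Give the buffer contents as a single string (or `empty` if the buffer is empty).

After op 1 (delete): buffer="wvlj" (len 4), cursors c1@0 c2@3 c3@3, authorship ....
After op 2 (add_cursor(2)): buffer="wvlj" (len 4), cursors c1@0 c4@2 c2@3 c3@3, authorship ....
After op 3 (insert('c')): buffer="cwvclccj" (len 8), cursors c1@1 c4@4 c2@7 c3@7, authorship 1..4.23.
After op 4 (move_left): buffer="cwvclccj" (len 8), cursors c1@0 c4@3 c2@6 c3@6, authorship 1..4.23.
After op 5 (insert('o')): buffer="ocwvoclcoocj" (len 12), cursors c1@1 c4@5 c2@10 c3@10, authorship 11..44.2233.

Answer: ocwvoclcoocj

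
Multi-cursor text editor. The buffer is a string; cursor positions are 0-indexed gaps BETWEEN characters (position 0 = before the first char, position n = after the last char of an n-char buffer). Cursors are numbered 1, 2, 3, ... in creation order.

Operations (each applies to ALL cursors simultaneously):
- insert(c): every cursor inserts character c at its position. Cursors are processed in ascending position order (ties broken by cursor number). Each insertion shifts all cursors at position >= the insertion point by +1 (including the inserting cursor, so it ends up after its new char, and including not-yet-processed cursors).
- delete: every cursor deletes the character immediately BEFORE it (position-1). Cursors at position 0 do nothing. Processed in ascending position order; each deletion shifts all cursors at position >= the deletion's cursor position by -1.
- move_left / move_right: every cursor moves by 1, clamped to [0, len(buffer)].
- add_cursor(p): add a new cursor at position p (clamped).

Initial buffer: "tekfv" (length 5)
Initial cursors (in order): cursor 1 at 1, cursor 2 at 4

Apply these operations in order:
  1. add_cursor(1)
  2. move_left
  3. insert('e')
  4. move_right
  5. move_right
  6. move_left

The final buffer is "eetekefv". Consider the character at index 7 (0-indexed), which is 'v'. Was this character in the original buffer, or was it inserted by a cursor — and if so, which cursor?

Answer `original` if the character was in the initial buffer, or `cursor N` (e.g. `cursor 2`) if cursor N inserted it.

After op 1 (add_cursor(1)): buffer="tekfv" (len 5), cursors c1@1 c3@1 c2@4, authorship .....
After op 2 (move_left): buffer="tekfv" (len 5), cursors c1@0 c3@0 c2@3, authorship .....
After op 3 (insert('e')): buffer="eetekefv" (len 8), cursors c1@2 c3@2 c2@6, authorship 13...2..
After op 4 (move_right): buffer="eetekefv" (len 8), cursors c1@3 c3@3 c2@7, authorship 13...2..
After op 5 (move_right): buffer="eetekefv" (len 8), cursors c1@4 c3@4 c2@8, authorship 13...2..
After op 6 (move_left): buffer="eetekefv" (len 8), cursors c1@3 c3@3 c2@7, authorship 13...2..
Authorship (.=original, N=cursor N): 1 3 . . . 2 . .
Index 7: author = original

Answer: original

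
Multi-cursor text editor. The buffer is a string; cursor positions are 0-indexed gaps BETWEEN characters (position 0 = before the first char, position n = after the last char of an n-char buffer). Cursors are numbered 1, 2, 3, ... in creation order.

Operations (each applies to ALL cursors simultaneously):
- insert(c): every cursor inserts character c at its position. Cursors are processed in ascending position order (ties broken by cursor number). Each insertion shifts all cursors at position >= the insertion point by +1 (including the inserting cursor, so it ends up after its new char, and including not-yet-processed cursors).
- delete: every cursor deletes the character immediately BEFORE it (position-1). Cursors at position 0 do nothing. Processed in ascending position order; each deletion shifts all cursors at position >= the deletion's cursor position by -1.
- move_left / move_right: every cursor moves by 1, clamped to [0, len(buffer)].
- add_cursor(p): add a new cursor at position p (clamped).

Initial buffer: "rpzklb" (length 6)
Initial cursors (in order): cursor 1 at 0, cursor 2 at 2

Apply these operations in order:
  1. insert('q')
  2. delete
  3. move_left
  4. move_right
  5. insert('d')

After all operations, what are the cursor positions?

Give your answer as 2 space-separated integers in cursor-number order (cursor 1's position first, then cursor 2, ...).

Answer: 2 4

Derivation:
After op 1 (insert('q')): buffer="qrpqzklb" (len 8), cursors c1@1 c2@4, authorship 1..2....
After op 2 (delete): buffer="rpzklb" (len 6), cursors c1@0 c2@2, authorship ......
After op 3 (move_left): buffer="rpzklb" (len 6), cursors c1@0 c2@1, authorship ......
After op 4 (move_right): buffer="rpzklb" (len 6), cursors c1@1 c2@2, authorship ......
After op 5 (insert('d')): buffer="rdpdzklb" (len 8), cursors c1@2 c2@4, authorship .1.2....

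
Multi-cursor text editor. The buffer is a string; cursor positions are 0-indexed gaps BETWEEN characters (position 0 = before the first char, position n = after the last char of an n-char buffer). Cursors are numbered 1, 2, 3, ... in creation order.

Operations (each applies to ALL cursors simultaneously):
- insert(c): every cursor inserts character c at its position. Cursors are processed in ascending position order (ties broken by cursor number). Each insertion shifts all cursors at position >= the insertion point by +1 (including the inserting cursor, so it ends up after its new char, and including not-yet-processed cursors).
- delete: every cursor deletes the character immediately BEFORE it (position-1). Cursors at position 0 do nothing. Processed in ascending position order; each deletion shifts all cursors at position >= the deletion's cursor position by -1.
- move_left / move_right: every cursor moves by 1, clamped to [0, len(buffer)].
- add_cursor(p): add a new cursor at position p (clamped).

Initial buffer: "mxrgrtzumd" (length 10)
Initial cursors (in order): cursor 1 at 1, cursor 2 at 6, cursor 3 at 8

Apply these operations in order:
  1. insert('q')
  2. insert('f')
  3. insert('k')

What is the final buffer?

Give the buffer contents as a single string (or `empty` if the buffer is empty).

After op 1 (insert('q')): buffer="mqxrgrtqzuqmd" (len 13), cursors c1@2 c2@8 c3@11, authorship .1.....2..3..
After op 2 (insert('f')): buffer="mqfxrgrtqfzuqfmd" (len 16), cursors c1@3 c2@10 c3@14, authorship .11.....22..33..
After op 3 (insert('k')): buffer="mqfkxrgrtqfkzuqfkmd" (len 19), cursors c1@4 c2@12 c3@17, authorship .111.....222..333..

Answer: mqfkxrgrtqfkzuqfkmd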